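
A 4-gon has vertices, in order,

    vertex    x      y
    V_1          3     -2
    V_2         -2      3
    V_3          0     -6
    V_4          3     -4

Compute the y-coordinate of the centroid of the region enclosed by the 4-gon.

-247/123

Apply the shoelace (surveyor's) formula. First the cross-terms c_i = x_i·y_{i+1} − x_{i+1}·y_i:
  5, 12, 18, 6  ⇒  2A = 41, A = 20.5.
Then Σ (y_i + y_{i+1})·c_i = -247, so ȳ = -247 / (6·20.5) = -247/123.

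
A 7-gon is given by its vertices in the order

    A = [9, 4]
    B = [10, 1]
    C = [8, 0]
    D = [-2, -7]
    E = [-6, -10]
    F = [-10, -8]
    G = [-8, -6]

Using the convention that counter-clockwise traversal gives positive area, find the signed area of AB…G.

A→B: (9)(1) − (10)(4) = -31
B→C: (10)(0) − (8)(1) = -8
C→D: (8)(-7) − (-2)(0) = -56
D→E: (-2)(-10) − (-6)(-7) = -22
E→F: (-6)(-8) − (-10)(-10) = -52
F→G: (-10)(-6) − (-8)(-8) = -4
G→A: (-8)(4) − (9)(-6) = 22
Σ = -151
Signed area = Σ/2 = -75.5 (negative ⇒ clockwise traversal).

-75.5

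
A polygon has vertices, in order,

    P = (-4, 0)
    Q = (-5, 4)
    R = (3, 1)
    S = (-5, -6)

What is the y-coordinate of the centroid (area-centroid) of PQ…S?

-2/7

Apply Gauss's area formula. First the cross-terms c_i = x_i·y_{i+1} − x_{i+1}·y_i:
  -16, -17, -13, -24  ⇒  2A = -70, A = -35.
Then Σ (y_i + y_{i+1})·c_i = 60, so ȳ = 60 / (6·(-35)) = -2/7.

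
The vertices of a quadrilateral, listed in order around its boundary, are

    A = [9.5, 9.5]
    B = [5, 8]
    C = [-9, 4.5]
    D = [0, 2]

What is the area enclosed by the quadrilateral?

Apply the surveyor's formula: 2A = Σ (x_i·y_{i+1} − x_{i+1}·y_i), indices taken mod 4.
A→B: (9.5)(8) − (5)(9.5) = 28.5
B→C: (5)(4.5) − (-9)(8) = 94.5
C→D: (-9)(2) − (0)(4.5) = -18
D→A: (0)(9.5) − (9.5)(2) = -19
Σ = 86
Area = |Σ|/2 = 43.

43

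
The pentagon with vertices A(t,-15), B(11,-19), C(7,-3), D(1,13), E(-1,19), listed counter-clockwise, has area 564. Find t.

The doubled signed area Σ (x_i y_{i+1} − x_{i+1} y_i) is linear in t.
With t=0 it equals 406; the coefficient of t is -38 (from the two edges through A).
So -38·t + 406 = 2·564 = 1128 ⇒ t = -19.

-19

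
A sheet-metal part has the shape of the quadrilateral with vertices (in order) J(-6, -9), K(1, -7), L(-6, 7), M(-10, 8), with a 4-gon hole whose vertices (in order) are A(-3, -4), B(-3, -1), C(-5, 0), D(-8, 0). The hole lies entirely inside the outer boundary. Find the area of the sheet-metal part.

79

Outer boundary:
J→K: (-6)(-7) − (1)(-9) = 51
K→L: (1)(7) − (-6)(-7) = -35
L→M: (-6)(8) − (-10)(7) = 22
M→J: (-10)(-9) − (-6)(8) = 138
Σ = 176
Area = |Σ|/2 = 88.
Hole:
Apply Gauss's area formula: 2A = Σ (x_i·y_{i+1} − x_{i+1}·y_i), indices taken mod 4.
Cross-terms: -9, -5, 0, 32  ⇒  Σ = 18
Area = |Σ|/2 = 9.
Net area = 88 − 9 = 79.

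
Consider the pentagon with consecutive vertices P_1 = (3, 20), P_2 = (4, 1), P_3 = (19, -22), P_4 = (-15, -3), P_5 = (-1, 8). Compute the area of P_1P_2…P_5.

369

Cross-terms: -77, -107, -387, -123, -44  ⇒  Σ = -738
Area = |Σ|/2 = 369.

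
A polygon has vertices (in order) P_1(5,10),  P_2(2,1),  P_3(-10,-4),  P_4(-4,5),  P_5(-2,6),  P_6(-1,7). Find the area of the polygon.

Apply Gauss's area formula: 2A = Σ (x_i·y_{i+1} − x_{i+1}·y_i), indices taken mod 6.
Cross-terms: -15, 2, -66, -14, -8, -45  ⇒  Σ = -146
Area = |Σ|/2 = 73.

73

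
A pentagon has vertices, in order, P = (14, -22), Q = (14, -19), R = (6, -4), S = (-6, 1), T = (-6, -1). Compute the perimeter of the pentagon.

|PQ| = √((0)² + (3)²) = √9 = 3
|QR| = √((-8)² + (15)²) = √289 = 17
|RS| = √((-12)² + (5)²) = √169 = 13
|ST| = √((0)² + (-2)²) = √4 = 2
|TP| = √((20)² + (-21)²) = √841 = 29
Perimeter = 3 + 17 + 13 + 2 + 29 = 64.

64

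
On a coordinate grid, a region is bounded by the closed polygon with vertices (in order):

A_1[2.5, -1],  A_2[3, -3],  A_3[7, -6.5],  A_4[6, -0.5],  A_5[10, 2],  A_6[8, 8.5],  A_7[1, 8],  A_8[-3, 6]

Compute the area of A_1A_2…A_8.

96

Apply the shoelace (surveyor's) formula: 2A = Σ (x_i·y_{i+1} − x_{i+1}·y_i), indices taken mod 8.
Σ = (-4.5) + (1.5) + (35.5) + (17) + (69) + (55.5) + (30) + (-12) = 192
Area = |Σ|/2 = 96.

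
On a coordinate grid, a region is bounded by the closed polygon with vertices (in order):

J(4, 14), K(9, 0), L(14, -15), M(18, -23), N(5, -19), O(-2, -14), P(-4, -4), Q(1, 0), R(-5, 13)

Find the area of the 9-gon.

400.5

Apply the shoelace formula: 2A = Σ (x_i·y_{i+1} − x_{i+1}·y_i), indices taken mod 9.
Σ = (-126) + (-135) + (-52) + (-227) + (-108) + (-48) + (4) + (13) + (-122) = -801
Area = |Σ|/2 = 400.5.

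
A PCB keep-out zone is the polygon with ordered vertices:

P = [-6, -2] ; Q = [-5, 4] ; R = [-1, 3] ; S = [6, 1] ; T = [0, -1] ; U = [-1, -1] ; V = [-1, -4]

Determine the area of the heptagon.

45

Apply the shoelace formula: 2A = Σ (x_i·y_{i+1} − x_{i+1}·y_i), indices taken mod 7.
P→Q: (-6)(4) − (-5)(-2) = -34
Q→R: (-5)(3) − (-1)(4) = -11
R→S: (-1)(1) − (6)(3) = -19
S→T: (6)(-1) − (0)(1) = -6
T→U: (0)(-1) − (-1)(-1) = -1
U→V: (-1)(-4) − (-1)(-1) = 3
V→P: (-1)(-2) − (-6)(-4) = -22
Σ = -90
Area = |Σ|/2 = 45.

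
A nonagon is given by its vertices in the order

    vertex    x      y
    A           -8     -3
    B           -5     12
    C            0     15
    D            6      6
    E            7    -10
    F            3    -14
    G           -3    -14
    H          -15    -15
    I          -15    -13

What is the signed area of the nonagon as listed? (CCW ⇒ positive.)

-392

Apply Gauss's area formula: 2A = Σ (x_i·y_{i+1} − x_{i+1}·y_i), indices taken mod 9.
Σ = (-111) + (-75) + (-90) + (-102) + (-68) + (-84) + (-165) + (-30) + (-59) = -784
Signed area = Σ/2 = -392 (negative ⇒ clockwise traversal).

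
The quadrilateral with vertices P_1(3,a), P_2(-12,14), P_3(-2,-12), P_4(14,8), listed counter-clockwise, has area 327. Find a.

The doubled signed area Σ (x_i y_{i+1} − x_{i+1} y_i) is linear in a.
With a=0 it equals 342; the coefficient of a is 26 (from the two edges through P_1).
So 26·a + 342 = 2·327 = 654 ⇒ a = 12.

12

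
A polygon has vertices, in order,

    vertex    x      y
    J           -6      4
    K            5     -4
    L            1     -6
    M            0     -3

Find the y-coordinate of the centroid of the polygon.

Apply the surveyor's formula. First the cross-terms c_i = x_i·y_{i+1} − x_{i+1}·y_i:
  4, -26, -3, -18  ⇒  2A = -43, A = -21.5.
Then Σ (y_i + y_{i+1})·c_i = 269, so ȳ = 269 / (6·(-21.5)) = -269/129.

-269/129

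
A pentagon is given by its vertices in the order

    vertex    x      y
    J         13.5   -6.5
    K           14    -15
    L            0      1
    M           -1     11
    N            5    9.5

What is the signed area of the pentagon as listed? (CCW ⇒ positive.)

Apply the surveyor's formula: 2A = Σ (x_i·y_{i+1} − x_{i+1}·y_i), indices taken mod 5.
Σ = (-111.5) + (14) + (1) + (-64.5) + (-160.75) = -321.75
Signed area = Σ/2 = -160.875 (negative ⇒ clockwise traversal).

-160.875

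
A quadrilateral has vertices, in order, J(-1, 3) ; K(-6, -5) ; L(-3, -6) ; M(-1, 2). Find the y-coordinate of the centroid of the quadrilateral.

-78/31

Apply the shoelace formula. First the cross-terms c_i = x_i·y_{i+1} − x_{i+1}·y_i:
  23, 21, -12, -1  ⇒  2A = 31, A = 15.5.
Then Σ (y_i + y_{i+1})·c_i = -234, so ȳ = -234 / (6·15.5) = -78/31.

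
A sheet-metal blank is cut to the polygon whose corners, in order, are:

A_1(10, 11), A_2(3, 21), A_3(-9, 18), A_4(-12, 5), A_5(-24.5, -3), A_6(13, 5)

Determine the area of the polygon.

379.5

Apply the shoelace (surveyor's) formula: 2A = Σ (x_i·y_{i+1} − x_{i+1}·y_i), indices taken mod 6.
Cross-terms: 177, 243, 171, 158.5, -83.5, 93  ⇒  Σ = 759
Area = |Σ|/2 = 379.5.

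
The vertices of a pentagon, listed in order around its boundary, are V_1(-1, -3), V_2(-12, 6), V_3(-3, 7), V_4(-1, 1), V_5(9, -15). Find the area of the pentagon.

Apply the shoelace formula: 2A = Σ (x_i·y_{i+1} − x_{i+1}·y_i), indices taken mod 5.
Σ = (-42) + (-66) + (4) + (6) + (-42) = -140
Area = |Σ|/2 = 70.

70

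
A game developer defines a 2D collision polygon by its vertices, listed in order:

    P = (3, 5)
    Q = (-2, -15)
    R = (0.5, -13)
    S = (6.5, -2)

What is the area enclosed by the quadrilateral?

Apply the surveyor's formula: 2A = Σ (x_i·y_{i+1} − x_{i+1}·y_i), indices taken mod 4.
Σ = (-35) + (33.5) + (83.5) + (38.5) = 120.5
Area = |Σ|/2 = 60.25.

60.25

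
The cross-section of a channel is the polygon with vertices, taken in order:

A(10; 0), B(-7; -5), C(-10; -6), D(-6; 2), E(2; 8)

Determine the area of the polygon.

Apply Gauss's area formula: 2A = Σ (x_i·y_{i+1} − x_{i+1}·y_i), indices taken mod 5.
A→B: (10)(-5) − (-7)(0) = -50
B→C: (-7)(-6) − (-10)(-5) = -8
C→D: (-10)(2) − (-6)(-6) = -56
D→E: (-6)(8) − (2)(2) = -52
E→A: (2)(0) − (10)(8) = -80
Σ = -246
Area = |Σ|/2 = 123.

123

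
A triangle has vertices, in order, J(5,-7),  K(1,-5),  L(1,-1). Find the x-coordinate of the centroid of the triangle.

7/3

Apply the surveyor's formula. First the cross-terms c_i = x_i·y_{i+1} − x_{i+1}·y_i:
  -18, 4, -2  ⇒  2A = -16, A = -8.
Then Σ (x_i + x_{i+1})·c_i = -112, so x̄ = -112 / (6·(-8)) = 7/3.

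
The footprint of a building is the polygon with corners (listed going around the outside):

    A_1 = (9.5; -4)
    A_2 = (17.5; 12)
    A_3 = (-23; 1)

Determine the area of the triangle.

Apply the surveyor's formula: 2A = Σ (x_i·y_{i+1} − x_{i+1}·y_i), indices taken mod 3.
A_1→A_2: (9.5)(12) − (17.5)(-4) = 184
A_2→A_3: (17.5)(1) − (-23)(12) = 293.5
A_3→A_1: (-23)(-4) − (9.5)(1) = 82.5
Σ = 560
Area = |Σ|/2 = 280.

280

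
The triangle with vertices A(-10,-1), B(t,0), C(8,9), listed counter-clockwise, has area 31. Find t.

-2

The doubled signed area Σ (x_i y_{i+1} − x_{i+1} y_i) is linear in t.
With t=0 it equals 82; the coefficient of t is 10 (from the two edges through B).
So 10·t + 82 = 2·31 = 62 ⇒ t = -2.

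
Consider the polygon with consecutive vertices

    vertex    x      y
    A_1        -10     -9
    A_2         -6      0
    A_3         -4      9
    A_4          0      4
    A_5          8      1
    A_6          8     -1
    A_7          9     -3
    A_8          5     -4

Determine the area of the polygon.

Apply the shoelace formula: 2A = Σ (x_i·y_{i+1} − x_{i+1}·y_i), indices taken mod 8.
Cross-terms: -54, -54, -16, -32, -16, -15, -21, -85  ⇒  Σ = -293
Area = |Σ|/2 = 146.5.

146.5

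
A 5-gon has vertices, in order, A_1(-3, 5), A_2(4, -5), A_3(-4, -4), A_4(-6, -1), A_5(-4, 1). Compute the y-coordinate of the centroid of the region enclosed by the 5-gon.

-161/132

Apply the shoelace (surveyor's) formula. First the cross-terms c_i = x_i·y_{i+1} − x_{i+1}·y_i:
  -5, -36, -20, -10, -17  ⇒  2A = -88, A = -44.
Then Σ (y_i + y_{i+1})·c_i = 322, so ȳ = 322 / (6·(-44)) = -161/132.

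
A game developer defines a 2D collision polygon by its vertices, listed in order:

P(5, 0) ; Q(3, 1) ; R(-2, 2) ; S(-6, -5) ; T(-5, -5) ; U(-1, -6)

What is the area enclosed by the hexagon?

Apply the shoelace (surveyor's) formula: 2A = Σ (x_i·y_{i+1} − x_{i+1}·y_i), indices taken mod 6.
Cross-terms: 5, 8, 22, 5, 25, 30  ⇒  Σ = 95
Area = |Σ|/2 = 47.5.

47.5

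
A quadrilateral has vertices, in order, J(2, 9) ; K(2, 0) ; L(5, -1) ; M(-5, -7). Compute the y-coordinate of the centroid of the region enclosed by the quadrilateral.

Apply the shoelace formula. First the cross-terms c_i = x_i·y_{i+1} − x_{i+1}·y_i:
  -18, -2, -40, -31  ⇒  2A = -91, A = -45.5.
Then Σ (y_i + y_{i+1})·c_i = 98, so ȳ = 98 / (6·(-45.5)) = -14/39.

-14/39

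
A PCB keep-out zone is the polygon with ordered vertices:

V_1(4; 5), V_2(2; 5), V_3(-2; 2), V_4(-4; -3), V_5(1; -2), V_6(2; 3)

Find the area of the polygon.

27

Σ = (10) + (14) + (14) + (11) + (7) + (-2) = 54
Area = |Σ|/2 = 27.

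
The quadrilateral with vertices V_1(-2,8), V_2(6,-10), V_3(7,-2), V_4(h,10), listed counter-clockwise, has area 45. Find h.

Write out the shoelace sum; only the two edges meeting at V_4 involve h:
2·Area = [(7·10 − h·(-2)) + (h·8 − (-2)·10)] + 30
       = 10·h + 120 = 90
⇒ h = -3.

-3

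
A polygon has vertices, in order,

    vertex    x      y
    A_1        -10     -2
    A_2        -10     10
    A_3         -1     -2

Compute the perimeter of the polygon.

|A_1A_2| = √((0)² + (12)²) = √144 = 12
|A_2A_3| = √((9)² + (-12)²) = √225 = 15
|A_3A_1| = √((-9)² + (0)²) = √81 = 9
Perimeter = 12 + 15 + 9 = 36.

36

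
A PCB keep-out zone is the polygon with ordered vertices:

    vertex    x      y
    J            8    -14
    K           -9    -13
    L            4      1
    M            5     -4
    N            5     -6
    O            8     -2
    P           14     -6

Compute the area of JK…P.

Apply Gauss's area formula: 2A = Σ (x_i·y_{i+1} − x_{i+1}·y_i), indices taken mod 7.
Cross-terms: -230, 43, -21, -10, 38, -20, -148  ⇒  Σ = -348
Area = |Σ|/2 = 174.

174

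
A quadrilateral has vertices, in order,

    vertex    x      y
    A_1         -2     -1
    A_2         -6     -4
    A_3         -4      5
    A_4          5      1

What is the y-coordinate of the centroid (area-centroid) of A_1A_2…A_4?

115/114

Apply Gauss's area formula. First the cross-terms c_i = x_i·y_{i+1} − x_{i+1}·y_i:
  2, -46, -29, -3  ⇒  2A = -76, A = -38.
Then Σ (y_i + y_{i+1})·c_i = -230, so ȳ = -230 / (6·(-38)) = 115/114.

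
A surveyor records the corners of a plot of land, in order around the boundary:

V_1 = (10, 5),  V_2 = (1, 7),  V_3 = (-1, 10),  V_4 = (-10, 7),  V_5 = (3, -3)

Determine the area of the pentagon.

114.5

Apply the surveyor's formula: 2A = Σ (x_i·y_{i+1} − x_{i+1}·y_i), indices taken mod 5.
Σ = (65) + (17) + (93) + (9) + (45) = 229
Area = |Σ|/2 = 114.5.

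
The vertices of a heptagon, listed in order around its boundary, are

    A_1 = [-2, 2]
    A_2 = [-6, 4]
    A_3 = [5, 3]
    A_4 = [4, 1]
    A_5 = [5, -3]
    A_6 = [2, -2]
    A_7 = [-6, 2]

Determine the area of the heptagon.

39

Apply Gauss's area formula: 2A = Σ (x_i·y_{i+1} − x_{i+1}·y_i), indices taken mod 7.
Cross-terms: 4, -38, -7, -17, -4, -8, -8  ⇒  Σ = -78
Area = |Σ|/2 = 39.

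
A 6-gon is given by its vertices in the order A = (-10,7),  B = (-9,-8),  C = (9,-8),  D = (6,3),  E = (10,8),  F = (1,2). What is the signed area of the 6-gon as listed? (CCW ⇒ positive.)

209.5

Σ = (143) + (144) + (75) + (18) + (12) + (27) = 419
Signed area = Σ/2 = 209.5 (positive ⇒ counter-clockwise traversal).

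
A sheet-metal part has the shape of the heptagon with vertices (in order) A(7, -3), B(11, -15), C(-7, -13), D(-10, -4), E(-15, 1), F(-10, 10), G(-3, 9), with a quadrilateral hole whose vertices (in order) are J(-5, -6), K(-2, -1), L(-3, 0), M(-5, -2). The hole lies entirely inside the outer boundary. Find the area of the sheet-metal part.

365

Outer boundary:
Apply the shoelace (surveyor's) formula: 2A = Σ (x_i·y_{i+1} − x_{i+1}·y_i), indices taken mod 7.
A→B: (7)(-15) − (11)(-3) = -72
B→C: (11)(-13) − (-7)(-15) = -248
C→D: (-7)(-4) − (-10)(-13) = -102
D→E: (-10)(1) − (-15)(-4) = -70
E→F: (-15)(10) − (-10)(1) = -140
F→G: (-10)(9) − (-3)(10) = -60
G→A: (-3)(-3) − (7)(9) = -54
Σ = -746
Area = |Σ|/2 = 373.
Hole:
J→K: (-5)(-1) − (-2)(-6) = -7
K→L: (-2)(0) − (-3)(-1) = -3
L→M: (-3)(-2) − (-5)(0) = 6
M→J: (-5)(-6) − (-5)(-2) = 20
Σ = 16
Area = |Σ|/2 = 8.
Net area = 373 − 8 = 365.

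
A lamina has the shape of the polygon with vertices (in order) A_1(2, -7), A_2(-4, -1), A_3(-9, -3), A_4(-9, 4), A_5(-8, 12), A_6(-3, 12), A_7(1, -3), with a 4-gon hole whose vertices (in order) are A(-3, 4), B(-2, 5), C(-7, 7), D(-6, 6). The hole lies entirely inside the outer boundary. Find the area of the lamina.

111

Outer boundary:
Apply Gauss's area formula: 2A = Σ (x_i·y_{i+1} − x_{i+1}·y_i), indices taken mod 7.
Cross-terms: -30, 3, -63, -76, -60, -3, -1  ⇒  Σ = -230
Area = |Σ|/2 = 115.
Hole:
Apply the surveyor's formula: 2A = Σ (x_i·y_{i+1} − x_{i+1}·y_i), indices taken mod 4.
Σ = (-7) + (21) + (0) + (-6) = 8
Area = |Σ|/2 = 4.
Net area = 115 − 4 = 111.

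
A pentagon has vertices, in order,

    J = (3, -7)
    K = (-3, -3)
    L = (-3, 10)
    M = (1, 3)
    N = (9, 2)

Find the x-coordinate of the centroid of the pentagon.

Apply the shoelace (surveyor's) formula. First the cross-terms c_i = x_i·y_{i+1} − x_{i+1}·y_i:
  -30, -39, -19, -25, -69  ⇒  2A = -182, A = -91.
Then Σ (x_i + x_{i+1})·c_i = -806, so x̄ = -806 / (6·(-91)) = 31/21.

31/21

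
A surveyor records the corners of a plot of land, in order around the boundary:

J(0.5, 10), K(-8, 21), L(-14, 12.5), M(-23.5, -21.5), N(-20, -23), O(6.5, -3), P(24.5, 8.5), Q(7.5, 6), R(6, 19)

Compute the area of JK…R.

Cross-terms: 90.5, 194, 594.75, 110.5, 209.5, 128.75, 83.25, 106.5, 50.5  ⇒  Σ = 1568.25
Area = |Σ|/2 = 784.125.

784.125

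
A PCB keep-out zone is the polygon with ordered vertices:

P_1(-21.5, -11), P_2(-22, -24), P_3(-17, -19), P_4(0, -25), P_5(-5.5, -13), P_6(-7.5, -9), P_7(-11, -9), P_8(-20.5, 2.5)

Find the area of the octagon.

279.625

Apply the surveyor's formula: 2A = Σ (x_i·y_{i+1} − x_{i+1}·y_i), indices taken mod 8.
Cross-terms: 274, 10, 425, -137.5, -48, -31.5, -212, 279.25  ⇒  Σ = 559.25
Area = |Σ|/2 = 279.625.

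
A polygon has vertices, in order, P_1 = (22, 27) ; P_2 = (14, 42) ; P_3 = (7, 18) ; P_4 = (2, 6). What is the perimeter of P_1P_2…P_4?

84

|P_1P_2| = √((-8)² + (15)²) = √289 = 17
|P_2P_3| = √((-7)² + (-24)²) = √625 = 25
|P_3P_4| = √((-5)² + (-12)²) = √169 = 13
|P_4P_1| = √((20)² + (21)²) = √841 = 29
Perimeter = 17 + 25 + 13 + 29 = 84.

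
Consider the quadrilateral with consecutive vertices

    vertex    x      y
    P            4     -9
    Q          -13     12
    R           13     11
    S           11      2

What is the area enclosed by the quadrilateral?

285

Apply the shoelace formula: 2A = Σ (x_i·y_{i+1} − x_{i+1}·y_i), indices taken mod 4.
P→Q: (4)(12) − (-13)(-9) = -69
Q→R: (-13)(11) − (13)(12) = -299
R→S: (13)(2) − (11)(11) = -95
S→P: (11)(-9) − (4)(2) = -107
Σ = -570
Area = |Σ|/2 = 285.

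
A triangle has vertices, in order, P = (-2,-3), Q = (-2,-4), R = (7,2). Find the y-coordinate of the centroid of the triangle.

-5/3

Apply the surveyor's formula. First the cross-terms c_i = x_i·y_{i+1} − x_{i+1}·y_i:
  2, 24, -17  ⇒  2A = 9, A = 4.5.
Then Σ (y_i + y_{i+1})·c_i = -45, so ȳ = -45 / (6·4.5) = -5/3.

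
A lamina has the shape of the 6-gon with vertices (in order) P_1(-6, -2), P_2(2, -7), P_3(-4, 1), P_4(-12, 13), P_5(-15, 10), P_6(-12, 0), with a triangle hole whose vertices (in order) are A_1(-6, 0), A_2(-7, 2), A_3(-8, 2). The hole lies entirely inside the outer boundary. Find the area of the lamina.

Outer boundary:
Apply the shoelace (surveyor's) formula: 2A = Σ (x_i·y_{i+1} − x_{i+1}·y_i), indices taken mod 6.
Σ = (46) + (-26) + (-40) + (75) + (120) + (24) = 199
Area = |Σ|/2 = 99.5.
Hole:
Apply the shoelace formula: 2A = Σ (x_i·y_{i+1} − x_{i+1}·y_i), indices taken mod 3.
Σ = (-12) + (2) + (12) = 2
Area = |Σ|/2 = 1.
Net area = 99.5 − 1 = 98.5.

98.5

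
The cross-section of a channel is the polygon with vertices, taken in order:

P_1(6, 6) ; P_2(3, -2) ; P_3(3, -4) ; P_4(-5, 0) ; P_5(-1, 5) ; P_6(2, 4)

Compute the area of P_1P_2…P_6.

53.5

Apply the surveyor's formula: 2A = Σ (x_i·y_{i+1} − x_{i+1}·y_i), indices taken mod 6.
Σ = (-30) + (-6) + (-20) + (-25) + (-14) + (-12) = -107
Area = |Σ|/2 = 53.5.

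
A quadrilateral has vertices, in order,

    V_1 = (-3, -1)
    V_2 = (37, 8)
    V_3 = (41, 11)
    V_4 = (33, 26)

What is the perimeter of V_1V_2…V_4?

|V_1V_2| = √((40)² + (9)²) = √1681 = 41
|V_2V_3| = √((4)² + (3)²) = √25 = 5
|V_3V_4| = √((-8)² + (15)²) = √289 = 17
|V_4V_1| = √((-36)² + (-27)²) = √2025 = 45
Perimeter = 41 + 5 + 17 + 45 = 108.

108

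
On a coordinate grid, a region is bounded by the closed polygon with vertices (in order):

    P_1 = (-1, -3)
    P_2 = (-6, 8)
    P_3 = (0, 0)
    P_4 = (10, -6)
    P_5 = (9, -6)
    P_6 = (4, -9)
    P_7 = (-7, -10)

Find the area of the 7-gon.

Apply the surveyor's formula: 2A = Σ (x_i·y_{i+1} − x_{i+1}·y_i), indices taken mod 7.
Σ = (-26) + (0) + (0) + (-6) + (-57) + (-103) + (11) = -181
Area = |Σ|/2 = 90.5.

90.5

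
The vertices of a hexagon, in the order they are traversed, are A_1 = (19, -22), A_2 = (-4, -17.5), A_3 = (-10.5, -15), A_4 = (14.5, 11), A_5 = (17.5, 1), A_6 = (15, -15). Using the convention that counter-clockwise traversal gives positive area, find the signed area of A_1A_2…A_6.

-471.375

Apply the shoelace formula: 2A = Σ (x_i·y_{i+1} − x_{i+1}·y_i), indices taken mod 6.
Σ = (-420.5) + (-123.75) + (102) + (-178) + (-277.5) + (-45) = -942.75
Signed area = Σ/2 = -471.375 (negative ⇒ clockwise traversal).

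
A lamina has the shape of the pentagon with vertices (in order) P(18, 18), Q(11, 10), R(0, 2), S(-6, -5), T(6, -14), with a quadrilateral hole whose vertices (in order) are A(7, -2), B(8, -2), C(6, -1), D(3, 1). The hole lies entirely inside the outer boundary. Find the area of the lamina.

Outer boundary:
Apply the shoelace formula: 2A = Σ (x_i·y_{i+1} − x_{i+1}·y_i), indices taken mod 5.
Cross-terms: -18, 22, 12, 114, 360  ⇒  Σ = 490
Area = |Σ|/2 = 245.
Hole:
Apply the surveyor's formula: 2A = Σ (x_i·y_{i+1} − x_{i+1}·y_i), indices taken mod 4.
Cross-terms: 2, 4, 9, -13  ⇒  Σ = 2
Area = |Σ|/2 = 1.
Net area = 245 − 1 = 244.

244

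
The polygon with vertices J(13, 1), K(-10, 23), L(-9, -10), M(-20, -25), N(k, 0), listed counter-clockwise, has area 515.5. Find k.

15

The doubled signed area Σ (x_i y_{i+1} − x_{i+1} y_i) is linear in k.
With k=0 it equals 641; the coefficient of k is 26 (from the two edges through N).
So 26·k + 641 = 2·515.5 = 1031 ⇒ k = 15.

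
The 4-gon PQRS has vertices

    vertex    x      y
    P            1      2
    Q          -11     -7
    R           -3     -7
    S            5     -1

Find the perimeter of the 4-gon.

38

|PQ| = √((-12)² + (-9)²) = √225 = 15
|QR| = √((8)² + (0)²) = √64 = 8
|RS| = √((8)² + (6)²) = √100 = 10
|SP| = √((-4)² + (3)²) = √25 = 5
Perimeter = 15 + 8 + 10 + 5 = 38.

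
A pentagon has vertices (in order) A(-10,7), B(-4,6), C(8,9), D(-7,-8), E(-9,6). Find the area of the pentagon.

Apply the surveyor's formula: 2A = Σ (x_i·y_{i+1} − x_{i+1}·y_i), indices taken mod 5.
Cross-terms: -32, -84, -1, -114, -3  ⇒  Σ = -234
Area = |Σ|/2 = 117.

117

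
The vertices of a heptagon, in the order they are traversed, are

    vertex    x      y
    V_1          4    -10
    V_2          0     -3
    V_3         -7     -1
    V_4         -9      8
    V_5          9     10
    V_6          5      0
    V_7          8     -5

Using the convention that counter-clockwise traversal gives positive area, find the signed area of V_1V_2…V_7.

-197.5

Σ = (-12) + (-21) + (-65) + (-162) + (-50) + (-25) + (-60) = -395
Signed area = Σ/2 = -197.5 (negative ⇒ clockwise traversal).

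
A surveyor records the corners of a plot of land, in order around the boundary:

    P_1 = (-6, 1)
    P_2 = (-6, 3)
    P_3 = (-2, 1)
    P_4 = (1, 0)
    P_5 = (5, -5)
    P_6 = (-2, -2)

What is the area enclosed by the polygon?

26

Apply Gauss's area formula: 2A = Σ (x_i·y_{i+1} − x_{i+1}·y_i), indices taken mod 6.
P_1→P_2: (-6)(3) − (-6)(1) = -12
P_2→P_3: (-6)(1) − (-2)(3) = 0
P_3→P_4: (-2)(0) − (1)(1) = -1
P_4→P_5: (1)(-5) − (5)(0) = -5
P_5→P_6: (5)(-2) − (-2)(-5) = -20
P_6→P_1: (-2)(1) − (-6)(-2) = -14
Σ = -52
Area = |Σ|/2 = 26.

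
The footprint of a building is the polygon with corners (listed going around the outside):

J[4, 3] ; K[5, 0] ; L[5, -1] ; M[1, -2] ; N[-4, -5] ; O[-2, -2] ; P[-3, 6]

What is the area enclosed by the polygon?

Apply the surveyor's formula: 2A = Σ (x_i·y_{i+1} − x_{i+1}·y_i), indices taken mod 7.
Cross-terms: -15, -5, -9, -13, -2, -18, -33  ⇒  Σ = -95
Area = |Σ|/2 = 47.5.

47.5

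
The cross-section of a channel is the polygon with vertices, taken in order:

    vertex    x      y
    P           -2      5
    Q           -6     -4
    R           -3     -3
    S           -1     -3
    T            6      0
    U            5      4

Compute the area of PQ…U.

P→Q: (-2)(-4) − (-6)(5) = 38
Q→R: (-6)(-3) − (-3)(-4) = 6
R→S: (-3)(-3) − (-1)(-3) = 6
S→T: (-1)(0) − (6)(-3) = 18
T→U: (6)(4) − (5)(0) = 24
U→P: (5)(5) − (-2)(4) = 33
Σ = 125
Area = |Σ|/2 = 62.5.

62.5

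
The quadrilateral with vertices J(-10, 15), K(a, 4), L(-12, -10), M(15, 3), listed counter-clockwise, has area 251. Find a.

The doubled signed area Σ (x_i y_{i+1} − x_{i+1} y_i) is linear in a.
With a=0 it equals 377; the coefficient of a is -25 (from the two edges through K).
So -25·a + 377 = 2·251 = 502 ⇒ a = -5.

-5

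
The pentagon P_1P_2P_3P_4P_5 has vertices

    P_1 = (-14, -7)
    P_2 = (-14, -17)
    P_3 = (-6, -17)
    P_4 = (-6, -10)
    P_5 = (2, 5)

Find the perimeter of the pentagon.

|P_1P_2| = √((0)² + (-10)²) = √100 = 10
|P_2P_3| = √((8)² + (0)²) = √64 = 8
|P_3P_4| = √((0)² + (7)²) = √49 = 7
|P_4P_5| = √((8)² + (15)²) = √289 = 17
|P_5P_1| = √((-16)² + (-12)²) = √400 = 20
Perimeter = 10 + 8 + 7 + 17 + 20 = 62.

62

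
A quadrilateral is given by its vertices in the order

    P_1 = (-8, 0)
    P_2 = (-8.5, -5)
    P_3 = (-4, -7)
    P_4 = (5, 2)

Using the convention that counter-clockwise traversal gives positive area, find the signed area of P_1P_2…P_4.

61.25

Cross-terms: 40, 39.5, 27, 16  ⇒  Σ = 122.5
Signed area = Σ/2 = 61.25 (positive ⇒ counter-clockwise traversal).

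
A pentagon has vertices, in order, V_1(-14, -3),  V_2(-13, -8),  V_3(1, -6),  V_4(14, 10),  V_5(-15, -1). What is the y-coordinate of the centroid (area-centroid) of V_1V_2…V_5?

Apply the shoelace (surveyor's) formula. First the cross-terms c_i = x_i·y_{i+1} − x_{i+1}·y_i:
  73, 86, 94, 136, 31  ⇒  2A = 420, A = 210.
Then Σ (y_i + y_{i+1})·c_i = -531, so ȳ = -531 / (6·210) = -59/140.

-59/140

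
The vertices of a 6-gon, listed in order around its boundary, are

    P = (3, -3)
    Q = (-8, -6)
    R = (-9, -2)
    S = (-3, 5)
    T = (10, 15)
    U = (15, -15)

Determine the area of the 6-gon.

Σ = (-42) + (-38) + (-51) + (-95) + (-375) + (0) = -601
Area = |Σ|/2 = 300.5.

300.5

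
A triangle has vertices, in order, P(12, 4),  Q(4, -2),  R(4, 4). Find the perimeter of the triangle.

24

|PQ| = √((-8)² + (-6)²) = √100 = 10
|QR| = √((0)² + (6)²) = √36 = 6
|RP| = √((8)² + (0)²) = √64 = 8
Perimeter = 10 + 6 + 8 = 24.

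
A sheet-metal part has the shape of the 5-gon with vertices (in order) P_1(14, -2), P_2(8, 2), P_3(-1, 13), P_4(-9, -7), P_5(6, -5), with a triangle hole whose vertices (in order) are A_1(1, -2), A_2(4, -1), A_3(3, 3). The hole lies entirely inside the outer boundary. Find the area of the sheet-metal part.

203

Outer boundary:
Σ = (44) + (106) + (124) + (87) + (58) = 419
Area = |Σ|/2 = 209.5.
Hole:
Cross-terms: 7, 15, -9  ⇒  Σ = 13
Area = |Σ|/2 = 6.5.
Net area = 209.5 − 6.5 = 203.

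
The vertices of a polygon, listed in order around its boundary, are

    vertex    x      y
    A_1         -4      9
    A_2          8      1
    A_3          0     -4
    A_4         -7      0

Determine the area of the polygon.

99.5

Apply the shoelace (surveyor's) formula: 2A = Σ (x_i·y_{i+1} − x_{i+1}·y_i), indices taken mod 4.
Cross-terms: -76, -32, -28, -63  ⇒  Σ = -199
Area = |Σ|/2 = 99.5.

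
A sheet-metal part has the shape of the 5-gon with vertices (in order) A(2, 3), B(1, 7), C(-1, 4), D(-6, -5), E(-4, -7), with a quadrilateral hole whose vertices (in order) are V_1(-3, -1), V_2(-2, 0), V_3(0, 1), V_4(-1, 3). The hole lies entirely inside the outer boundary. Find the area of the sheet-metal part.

34

Outer boundary:
Apply Gauss's area formula: 2A = Σ (x_i·y_{i+1} − x_{i+1}·y_i), indices taken mod 5.
A→B: (2)(7) − (1)(3) = 11
B→C: (1)(4) − (-1)(7) = 11
C→D: (-1)(-5) − (-6)(4) = 29
D→E: (-6)(-7) − (-4)(-5) = 22
E→A: (-4)(3) − (2)(-7) = 2
Σ = 75
Area = |Σ|/2 = 37.5.
Hole:
Apply Gauss's area formula: 2A = Σ (x_i·y_{i+1} − x_{i+1}·y_i), indices taken mod 4.
V_1→V_2: (-3)(0) − (-2)(-1) = -2
V_2→V_3: (-2)(1) − (0)(0) = -2
V_3→V_4: (0)(3) − (-1)(1) = 1
V_4→V_1: (-1)(-1) − (-3)(3) = 10
Σ = 7
Area = |Σ|/2 = 3.5.
Net area = 37.5 − 3.5 = 34.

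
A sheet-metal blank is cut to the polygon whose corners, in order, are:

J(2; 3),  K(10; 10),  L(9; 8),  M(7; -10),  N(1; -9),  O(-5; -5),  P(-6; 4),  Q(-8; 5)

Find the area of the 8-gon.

Cross-terms: -10, -10, -146, -53, -50, -50, 2, -34  ⇒  Σ = -351
Area = |Σ|/2 = 175.5.

175.5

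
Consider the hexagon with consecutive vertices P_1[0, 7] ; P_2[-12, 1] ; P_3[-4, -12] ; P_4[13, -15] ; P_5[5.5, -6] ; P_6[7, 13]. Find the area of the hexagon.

307.5

Σ = (84) + (148) + (216) + (4.5) + (113.5) + (49) = 615
Area = |Σ|/2 = 307.5.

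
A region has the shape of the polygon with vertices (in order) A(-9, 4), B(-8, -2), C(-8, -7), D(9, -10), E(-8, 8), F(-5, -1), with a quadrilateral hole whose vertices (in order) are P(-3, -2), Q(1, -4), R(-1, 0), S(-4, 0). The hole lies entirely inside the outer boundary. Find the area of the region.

Outer boundary:
Apply the shoelace formula: 2A = Σ (x_i·y_{i+1} − x_{i+1}·y_i), indices taken mod 6.
A→B: (-9)(-2) − (-8)(4) = 50
B→C: (-8)(-7) − (-8)(-2) = 40
C→D: (-8)(-10) − (9)(-7) = 143
D→E: (9)(8) − (-8)(-10) = -8
E→F: (-8)(-1) − (-5)(8) = 48
F→A: (-5)(4) − (-9)(-1) = -29
Σ = 244
Area = |Σ|/2 = 122.
Hole:
P→Q: (-3)(-4) − (1)(-2) = 14
Q→R: (1)(0) − (-1)(-4) = -4
R→S: (-1)(0) − (-4)(0) = 0
S→P: (-4)(-2) − (-3)(0) = 8
Σ = 18
Area = |Σ|/2 = 9.
Net area = 122 − 9 = 113.

113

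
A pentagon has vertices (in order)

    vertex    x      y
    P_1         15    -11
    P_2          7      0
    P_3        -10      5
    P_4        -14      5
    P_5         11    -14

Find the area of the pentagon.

181

Cross-terms: 77, 35, 20, 141, 89  ⇒  Σ = 362
Area = |Σ|/2 = 181.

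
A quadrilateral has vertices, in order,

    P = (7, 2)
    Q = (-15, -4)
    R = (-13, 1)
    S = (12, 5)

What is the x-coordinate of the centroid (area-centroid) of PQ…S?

Apply the shoelace formula. First the cross-terms c_i = x_i·y_{i+1} − x_{i+1}·y_i:
  2, -67, -77, -11  ⇒  2A = -153, A = -76.5.
Then Σ (x_i + x_{i+1})·c_i = 1728, so x̄ = 1728 / (6·(-76.5)) = -64/17.

-64/17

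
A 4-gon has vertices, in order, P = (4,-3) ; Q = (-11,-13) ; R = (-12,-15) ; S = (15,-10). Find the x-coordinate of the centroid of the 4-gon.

Apply Gauss's area formula. First the cross-terms c_i = x_i·y_{i+1} − x_{i+1}·y_i:
  -85, 9, 345, -5  ⇒  2A = 264, A = 132.
Then Σ (x_i + x_{i+1})·c_i = 1328, so x̄ = 1328 / (6·132) = 166/99.

166/99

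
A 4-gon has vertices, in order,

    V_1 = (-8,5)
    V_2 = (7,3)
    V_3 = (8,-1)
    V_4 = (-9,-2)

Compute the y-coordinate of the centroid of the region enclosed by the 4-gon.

Apply the shoelace formula. First the cross-terms c_i = x_i·y_{i+1} − x_{i+1}·y_i:
  -59, -31, -25, -61  ⇒  2A = -176, A = -88.
Then Σ (y_i + y_{i+1})·c_i = -642, so ȳ = -642 / (6·(-88)) = 107/88.

107/88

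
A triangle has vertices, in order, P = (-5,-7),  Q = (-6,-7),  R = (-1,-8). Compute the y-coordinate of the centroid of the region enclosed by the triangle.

Apply the shoelace formula. First the cross-terms c_i = x_i·y_{i+1} − x_{i+1}·y_i:
  -7, 41, -33  ⇒  2A = 1, A = 0.5.
Then Σ (y_i + y_{i+1})·c_i = -22, so ȳ = -22 / (6·0.5) = -22/3.

-22/3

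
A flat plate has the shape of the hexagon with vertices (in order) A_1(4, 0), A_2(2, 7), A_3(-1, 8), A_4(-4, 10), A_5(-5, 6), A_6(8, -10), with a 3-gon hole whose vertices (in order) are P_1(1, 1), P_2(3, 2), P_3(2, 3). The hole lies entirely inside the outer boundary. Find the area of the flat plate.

69

Outer boundary:
Apply the surveyor's formula: 2A = Σ (x_i·y_{i+1} − x_{i+1}·y_i), indices taken mod 6.
A_1→A_2: (4)(7) − (2)(0) = 28
A_2→A_3: (2)(8) − (-1)(7) = 23
A_3→A_4: (-1)(10) − (-4)(8) = 22
A_4→A_5: (-4)(6) − (-5)(10) = 26
A_5→A_6: (-5)(-10) − (8)(6) = 2
A_6→A_1: (8)(0) − (4)(-10) = 40
Σ = 141
Area = |Σ|/2 = 70.5.
Hole:
Cross-terms: -1, 5, -1  ⇒  Σ = 3
Area = |Σ|/2 = 1.5.
Net area = 70.5 − 1.5 = 69.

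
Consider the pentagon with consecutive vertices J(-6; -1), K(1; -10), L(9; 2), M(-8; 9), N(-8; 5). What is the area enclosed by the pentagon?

Apply the shoelace (surveyor's) formula: 2A = Σ (x_i·y_{i+1} − x_{i+1}·y_i), indices taken mod 5.
Σ = (61) + (92) + (97) + (32) + (38) = 320
Area = |Σ|/2 = 160.

160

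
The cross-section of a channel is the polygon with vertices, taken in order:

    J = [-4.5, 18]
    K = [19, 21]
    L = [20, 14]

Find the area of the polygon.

Σ = (-436.5) + (-154) + (423) = -167.5
Area = |Σ|/2 = 83.75.

83.75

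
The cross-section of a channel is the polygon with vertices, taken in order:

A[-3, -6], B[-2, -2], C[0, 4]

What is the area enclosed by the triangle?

Σ = (-6) + (-8) + (12) = -2
Area = |Σ|/2 = 1.

1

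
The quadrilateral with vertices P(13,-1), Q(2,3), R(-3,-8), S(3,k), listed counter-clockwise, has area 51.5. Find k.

The doubled signed area Σ (x_i y_{i+1} − x_{i+1} y_i) is linear in k.
With k=0 it equals 55; the coefficient of k is -16 (from the two edges through S).
So -16·k + 55 = 2·51.5 = 103 ⇒ k = -3.

-3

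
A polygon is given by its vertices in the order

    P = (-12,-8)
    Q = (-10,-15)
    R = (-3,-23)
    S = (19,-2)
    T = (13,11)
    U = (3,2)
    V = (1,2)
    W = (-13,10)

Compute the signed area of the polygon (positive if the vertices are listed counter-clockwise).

610

Apply Gauss's area formula: 2A = Σ (x_i·y_{i+1} − x_{i+1}·y_i), indices taken mod 8.
P→Q: (-12)(-15) − (-10)(-8) = 100
Q→R: (-10)(-23) − (-3)(-15) = 185
R→S: (-3)(-2) − (19)(-23) = 443
S→T: (19)(11) − (13)(-2) = 235
T→U: (13)(2) − (3)(11) = -7
U→V: (3)(2) − (1)(2) = 4
V→W: (1)(10) − (-13)(2) = 36
W→P: (-13)(-8) − (-12)(10) = 224
Σ = 1220
Signed area = Σ/2 = 610 (positive ⇒ counter-clockwise traversal).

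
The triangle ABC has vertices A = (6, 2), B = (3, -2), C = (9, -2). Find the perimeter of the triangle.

16

|AB| = √((-3)² + (-4)²) = √25 = 5
|BC| = √((6)² + (0)²) = √36 = 6
|CA| = √((-3)² + (4)²) = √25 = 5
Perimeter = 5 + 6 + 5 = 16.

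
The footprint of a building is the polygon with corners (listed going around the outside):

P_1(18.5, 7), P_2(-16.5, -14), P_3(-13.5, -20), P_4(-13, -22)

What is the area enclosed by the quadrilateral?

175.25

Σ = (-143.5) + (141) + (37) + (316) = 350.5
Area = |Σ|/2 = 175.25.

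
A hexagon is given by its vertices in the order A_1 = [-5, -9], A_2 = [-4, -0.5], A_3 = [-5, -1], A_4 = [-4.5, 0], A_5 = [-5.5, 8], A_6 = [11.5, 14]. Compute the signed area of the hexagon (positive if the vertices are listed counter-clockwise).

-137.5

Apply the shoelace formula: 2A = Σ (x_i·y_{i+1} − x_{i+1}·y_i), indices taken mod 6.
Cross-terms: -33.5, 1.5, -4.5, -36, -169, -33.5  ⇒  Σ = -275
Signed area = Σ/2 = -137.5 (negative ⇒ clockwise traversal).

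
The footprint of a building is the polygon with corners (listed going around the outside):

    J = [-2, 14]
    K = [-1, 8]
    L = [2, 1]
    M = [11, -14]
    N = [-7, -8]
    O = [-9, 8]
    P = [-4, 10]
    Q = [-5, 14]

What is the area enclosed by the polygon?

Apply the shoelace (surveyor's) formula: 2A = Σ (x_i·y_{i+1} − x_{i+1}·y_i), indices taken mod 8.
J→K: (-2)(8) − (-1)(14) = -2
K→L: (-1)(1) − (2)(8) = -17
L→M: (2)(-14) − (11)(1) = -39
M→N: (11)(-8) − (-7)(-14) = -186
N→O: (-7)(8) − (-9)(-8) = -128
O→P: (-9)(10) − (-4)(8) = -58
P→Q: (-4)(14) − (-5)(10) = -6
Q→J: (-5)(14) − (-2)(14) = -42
Σ = -478
Area = |Σ|/2 = 239.

239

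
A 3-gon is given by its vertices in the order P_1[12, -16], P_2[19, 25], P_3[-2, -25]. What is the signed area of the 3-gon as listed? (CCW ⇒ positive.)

P_1→P_2: (12)(25) − (19)(-16) = 604
P_2→P_3: (19)(-25) − (-2)(25) = -425
P_3→P_1: (-2)(-16) − (12)(-25) = 332
Σ = 511
Signed area = Σ/2 = 255.5 (positive ⇒ counter-clockwise traversal).

255.5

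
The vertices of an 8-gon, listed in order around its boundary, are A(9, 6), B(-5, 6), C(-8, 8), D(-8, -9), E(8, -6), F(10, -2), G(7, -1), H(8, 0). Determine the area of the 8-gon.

Apply the shoelace formula: 2A = Σ (x_i·y_{i+1} − x_{i+1}·y_i), indices taken mod 8.
Σ = (84) + (8) + (136) + (120) + (44) + (4) + (8) + (48) = 452
Area = |Σ|/2 = 226.

226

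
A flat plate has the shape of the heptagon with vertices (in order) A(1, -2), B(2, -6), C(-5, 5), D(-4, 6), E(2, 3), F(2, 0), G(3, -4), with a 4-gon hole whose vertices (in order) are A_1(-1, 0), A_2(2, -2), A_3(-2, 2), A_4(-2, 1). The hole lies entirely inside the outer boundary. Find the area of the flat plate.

Outer boundary:
Apply the surveyor's formula: 2A = Σ (x_i·y_{i+1} − x_{i+1}·y_i), indices taken mod 7.
Cross-terms: -2, -20, -10, -24, -6, -8, -2  ⇒  Σ = -72
Area = |Σ|/2 = 36.
Hole:
Σ = (2) + (0) + (2) + (1) = 5
Area = |Σ|/2 = 2.5.
Net area = 36 − 2.5 = 33.5.

33.5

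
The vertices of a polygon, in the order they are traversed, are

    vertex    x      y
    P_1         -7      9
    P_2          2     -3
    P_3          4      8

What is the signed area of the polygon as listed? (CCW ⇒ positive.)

61.5

Apply the shoelace (surveyor's) formula: 2A = Σ (x_i·y_{i+1} − x_{i+1}·y_i), indices taken mod 3.
Σ = (3) + (28) + (92) = 123
Signed area = Σ/2 = 61.5 (positive ⇒ counter-clockwise traversal).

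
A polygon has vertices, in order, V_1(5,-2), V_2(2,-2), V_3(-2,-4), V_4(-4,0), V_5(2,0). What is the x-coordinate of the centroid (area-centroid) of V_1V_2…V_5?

Apply the shoelace (surveyor's) formula. First the cross-terms c_i = x_i·y_{i+1} − x_{i+1}·y_i:
  -6, -12, -16, 0, -4  ⇒  2A = -38, A = -19.
Then Σ (x_i + x_{i+1})·c_i = 26, so x̄ = 26 / (6·(-19)) = -13/57.

-13/57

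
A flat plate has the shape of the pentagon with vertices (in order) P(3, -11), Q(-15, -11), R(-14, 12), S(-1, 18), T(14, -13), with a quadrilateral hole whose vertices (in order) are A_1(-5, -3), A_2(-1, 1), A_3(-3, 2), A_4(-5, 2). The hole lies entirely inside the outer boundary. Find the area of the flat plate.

552

Outer boundary:
Apply the surveyor's formula: 2A = Σ (x_i·y_{i+1} − x_{i+1}·y_i), indices taken mod 5.
Σ = (-198) + (-334) + (-240) + (-239) + (-115) = -1126
Area = |Σ|/2 = 563.
Hole:
Σ = (-8) + (1) + (4) + (25) = 22
Area = |Σ|/2 = 11.
Net area = 563 − 11 = 552.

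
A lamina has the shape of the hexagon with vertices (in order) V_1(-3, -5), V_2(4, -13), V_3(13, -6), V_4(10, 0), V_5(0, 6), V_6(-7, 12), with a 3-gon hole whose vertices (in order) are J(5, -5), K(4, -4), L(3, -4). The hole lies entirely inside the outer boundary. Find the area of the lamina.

Outer boundary:
Apply the shoelace formula: 2A = Σ (x_i·y_{i+1} − x_{i+1}·y_i), indices taken mod 6.
Σ = (59) + (145) + (60) + (60) + (42) + (71) = 437
Area = |Σ|/2 = 218.5.
Hole:
Σ = (0) + (-4) + (5) = 1
Area = |Σ|/2 = 0.5.
Net area = 218.5 − 0.5 = 218.

218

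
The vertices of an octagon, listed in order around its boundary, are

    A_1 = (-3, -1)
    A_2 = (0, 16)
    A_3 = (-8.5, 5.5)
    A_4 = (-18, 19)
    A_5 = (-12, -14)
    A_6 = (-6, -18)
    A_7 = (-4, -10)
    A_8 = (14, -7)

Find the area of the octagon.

379.25

Apply the shoelace formula: 2A = Σ (x_i·y_{i+1} − x_{i+1}·y_i), indices taken mod 8.
Σ = (-48) + (136) + (-62.5) + (480) + (132) + (-12) + (168) + (-35) = 758.5
Area = |Σ|/2 = 379.25.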